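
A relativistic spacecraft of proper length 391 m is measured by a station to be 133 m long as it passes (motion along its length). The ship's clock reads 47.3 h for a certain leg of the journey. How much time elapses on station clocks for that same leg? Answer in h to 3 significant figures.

Δt ≈ 139 h

Length contraction ⇒ γ = L₀/L = 391/133 = 2.9398
Time dilation: Δt = γτ₀ = 2.9398 × 47.3 h = 139 h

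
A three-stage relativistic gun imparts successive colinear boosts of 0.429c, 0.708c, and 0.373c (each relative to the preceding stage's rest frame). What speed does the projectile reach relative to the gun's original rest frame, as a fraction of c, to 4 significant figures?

Compose boost 2: (0.708 + 0.429)/(1 + 0.708×0.429) = 1.137/1.30373 = 0.872112
Compose boost 3: (0.373 + 0.872112)/(1 + 0.373×0.872112) = 1.24511/1.32530 = 0.9395

u ≈ 0.9395c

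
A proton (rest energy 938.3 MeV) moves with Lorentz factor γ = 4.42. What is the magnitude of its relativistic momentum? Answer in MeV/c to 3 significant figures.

β = √(1 − 1/γ²) = √(1 − 1/4.42²) = 0.97407
p = γβm₀c = 4.42 × 0.97407 × 938.3 MeV/c = 4040 MeV/c

p ≈ 4040 MeV/c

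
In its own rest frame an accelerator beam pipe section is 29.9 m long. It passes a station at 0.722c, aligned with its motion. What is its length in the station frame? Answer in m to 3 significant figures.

γ = 1/√(1 − 0.722²) = 1.4453
Length contraction: L = L₀/γ = 29.9/1.4453 = 20.7 m

L ≈ 20.7 m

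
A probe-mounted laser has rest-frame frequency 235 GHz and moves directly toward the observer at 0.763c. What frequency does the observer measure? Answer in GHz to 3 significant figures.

f_obs ≈ 641 GHz

Relativistic Doppler: f_obs = f_src √((1+β)/(1−β))
= 235 × √(1.7630/0.23700) = 235 × 2.7274 = 641 GHz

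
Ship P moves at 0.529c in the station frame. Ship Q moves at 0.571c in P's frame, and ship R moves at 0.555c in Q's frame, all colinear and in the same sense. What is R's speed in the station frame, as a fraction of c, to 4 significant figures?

u ≈ 0.9530c

Compose boost 2: (0.571 + 0.529)/(1 + 0.571×0.529) = 1.100/1.30206 = 0.844816
Compose boost 3: (0.555 + 0.844816)/(1 + 0.555×0.844816) = 1.39982/1.46887 = 0.9530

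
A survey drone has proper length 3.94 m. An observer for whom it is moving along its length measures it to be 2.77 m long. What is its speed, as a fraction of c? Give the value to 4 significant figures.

β ≈ 0.7111

γ = L₀/L = 3.94/2.77 = 1.42238
β = √(1 − 1/γ²) = 0.7111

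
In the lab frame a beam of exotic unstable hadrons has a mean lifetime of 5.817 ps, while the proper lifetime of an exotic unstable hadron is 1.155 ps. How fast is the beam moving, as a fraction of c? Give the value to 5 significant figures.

β ≈ 0.98009

γ = Δt/τ₀ = 5.817/1.155 = 5.036364
β = √(1 − 1/γ²) = √(1 − 1/5.036364²) = 0.98009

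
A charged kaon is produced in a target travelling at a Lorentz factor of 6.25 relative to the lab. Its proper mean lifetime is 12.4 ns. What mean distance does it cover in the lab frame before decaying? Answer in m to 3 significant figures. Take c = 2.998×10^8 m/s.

β = √(1 − 1/γ²) = √(1 − 1/6.25²) = 0.98712
Dilated lifetime: Δt = γτ₀ = 6.25 × 12.4 ns = 77.500 ns
d = vΔt = 0.98712c × 77.500 ns = 2.9594×10^8 m/s × 7.7500×10^-8 s = 22.9 m

d ≈ 22.9 m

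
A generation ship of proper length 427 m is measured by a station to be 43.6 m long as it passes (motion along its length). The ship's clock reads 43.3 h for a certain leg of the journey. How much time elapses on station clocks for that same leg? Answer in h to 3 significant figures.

Length contraction ⇒ γ = L₀/L = 427/43.6 = 9.7936
Time dilation: Δt = γτ₀ = 9.7936 × 43.3 h = 424 h

Δt ≈ 424 h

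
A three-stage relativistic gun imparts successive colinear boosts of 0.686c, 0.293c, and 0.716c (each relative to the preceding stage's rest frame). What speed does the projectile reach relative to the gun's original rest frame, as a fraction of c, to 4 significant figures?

u ≈ 0.9669c

Compose boost 2: (0.293 + 0.686)/(1 + 0.293×0.686) = 0.9790/1.20100 = 0.815155
Compose boost 3: (0.716 + 0.815155)/(1 + 0.716×0.815155) = 1.53116/1.58365 = 0.9669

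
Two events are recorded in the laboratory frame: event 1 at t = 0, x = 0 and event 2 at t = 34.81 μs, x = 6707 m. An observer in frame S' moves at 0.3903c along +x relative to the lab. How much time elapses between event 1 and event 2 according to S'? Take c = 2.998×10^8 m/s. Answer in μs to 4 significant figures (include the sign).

γ = 1/√(1 − 0.3903²) = 1.08614
Δt' = γ(Δt − vΔx/c²) = 1.08614 × (34.81 μs − 0.3903×6707 m / (2.998×10^8 m/s))
= 1.08614 × (26.0784 μs) = 28.32 μs

Δt' ≈ 28.32 μs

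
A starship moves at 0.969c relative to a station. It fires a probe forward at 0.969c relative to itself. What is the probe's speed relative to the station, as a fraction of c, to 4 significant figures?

u ≈ 0.9995c

Relativistic velocity addition: u = (u' + v)/(1 + u'v/c²)
= (0.969 + 0.969)/(1 + 0.969×0.969) = 1.938/1.93896 = 0.9995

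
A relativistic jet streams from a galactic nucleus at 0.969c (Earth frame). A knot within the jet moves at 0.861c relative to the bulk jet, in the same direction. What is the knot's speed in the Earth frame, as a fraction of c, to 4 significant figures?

u ≈ 0.9977c

Relativistic velocity addition: u = (u' + v)/(1 + u'v/c²)
= (0.861 + 0.969)/(1 + 0.861×0.969) = 1.830/1.83431 = 0.9977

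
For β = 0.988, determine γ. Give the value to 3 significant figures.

γ = 1/√(1 − β²) = 1/√(1 − 0.988²) = 1/√(0.023856) = 6.47

γ ≈ 6.47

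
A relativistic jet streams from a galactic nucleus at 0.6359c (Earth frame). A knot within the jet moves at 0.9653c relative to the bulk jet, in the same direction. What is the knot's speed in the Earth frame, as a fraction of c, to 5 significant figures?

Relativistic velocity addition: u = (u' + v)/(1 + u'v/c²)
= (0.9653 + 0.6359)/(1 + 0.9653×0.6359) = 1.6012/1.613834 = 0.99217

u ≈ 0.99217c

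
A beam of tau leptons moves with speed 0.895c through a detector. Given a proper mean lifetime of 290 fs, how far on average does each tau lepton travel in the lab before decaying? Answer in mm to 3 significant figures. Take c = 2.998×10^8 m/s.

d ≈ 0.174 mm

γ = 1/√(1 − 0.895²) = 2.2418
Dilated lifetime: Δt = γτ₀ = 2.2418 × 290 fs = 650.13 fs
d = vΔt = 0.895c × 650.13 fs = 2.6832×10^8 m/s × 6.5013×10^-13 s = 0.174 mm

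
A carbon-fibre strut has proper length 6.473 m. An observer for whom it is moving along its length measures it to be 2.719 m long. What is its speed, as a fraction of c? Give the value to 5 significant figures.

γ = L₀/L = 6.473/2.719 = 2.380655
β = √(1 − 1/γ²) = 0.90750

β ≈ 0.90750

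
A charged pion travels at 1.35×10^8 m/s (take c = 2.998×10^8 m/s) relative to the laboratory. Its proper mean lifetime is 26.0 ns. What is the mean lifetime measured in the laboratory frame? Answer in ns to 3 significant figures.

Δt ≈ 29.1 ns

β = v/c = 1.35×10^8 / 2.998×10^8 = 0.45030
γ = 1/√(1 − 0.45030²) = 1.1200
Time dilation: Δt = γτ₀ = 1.1200 × 26.0 ns = 29.1 ns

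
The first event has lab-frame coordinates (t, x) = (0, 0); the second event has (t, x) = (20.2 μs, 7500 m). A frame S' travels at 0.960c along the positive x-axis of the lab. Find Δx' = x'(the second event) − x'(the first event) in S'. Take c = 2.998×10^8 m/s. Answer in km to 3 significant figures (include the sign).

γ = 1/√(1 − 0.960²) = 3.5714
Δx' = γ(Δx − vΔt) = 3.5714 × (7500 m − 0.960×(2.998×10^8 m/s)×20.2×10^-6 s)
= 3.5714 × (1686.3 m) = 6.02 km

Δx' ≈ 6.02 km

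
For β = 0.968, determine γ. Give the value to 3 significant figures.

γ = 1/√(1 − β²) = 1/√(1 − 0.968²) = 1/√(0.062976) = 3.98

γ ≈ 3.98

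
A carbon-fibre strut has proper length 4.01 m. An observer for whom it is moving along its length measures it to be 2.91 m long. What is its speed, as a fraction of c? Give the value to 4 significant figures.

β ≈ 0.6880

γ = L₀/L = 4.01/2.91 = 1.37801
β = √(1 − 1/γ²) = 0.6880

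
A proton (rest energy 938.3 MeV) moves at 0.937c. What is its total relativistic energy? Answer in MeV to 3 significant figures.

γ = 1/√(1 − 0.937²) = 2.8626
E = γm₀c² = 2.8626 × 938.3 MeV = 2690 MeV

E ≈ 2690 MeV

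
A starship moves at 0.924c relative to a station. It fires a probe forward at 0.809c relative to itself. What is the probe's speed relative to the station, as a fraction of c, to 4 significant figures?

Relativistic velocity addition: u = (u' + v)/(1 + u'v/c²)
= (0.809 + 0.924)/(1 + 0.809×0.924) = 1.733/1.74752 = 0.9917

u ≈ 0.9917c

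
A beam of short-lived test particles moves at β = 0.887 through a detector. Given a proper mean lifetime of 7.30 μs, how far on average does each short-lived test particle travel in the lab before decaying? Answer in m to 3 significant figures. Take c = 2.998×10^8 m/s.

γ = 1/√(1 − 0.887²) = 2.1656
Dilated lifetime: Δt = γτ₀ = 2.1656 × 7.30 μs = 15.809 μs
d = vΔt = 0.887c × 15.809 μs = 2.6592×10^8 m/s × 1.5809×10^-5 s = 4200 m

d ≈ 4200 m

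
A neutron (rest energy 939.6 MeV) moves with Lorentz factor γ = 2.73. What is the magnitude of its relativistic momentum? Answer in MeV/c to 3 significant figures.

p ≈ 2390 MeV/c

β = √(1 − 1/γ²) = √(1 − 1/2.73²) = 0.93050
p = γβm₀c = 2.73 × 0.93050 × 939.6 MeV/c = 2390 MeV/c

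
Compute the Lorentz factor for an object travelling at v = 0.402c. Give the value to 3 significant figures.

γ = 1/√(1 − β²) = 1/√(1 − 0.402²) = 1/√(0.83840) = 1.09

γ ≈ 1.09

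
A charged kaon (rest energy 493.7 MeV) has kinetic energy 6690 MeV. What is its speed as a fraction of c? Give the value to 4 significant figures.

β ≈ 0.9976

γ = 1 + K/(m₀c²) = 1 + 6690/493.7 = 14.5507
β = √(1 − 1/γ²) = 0.9976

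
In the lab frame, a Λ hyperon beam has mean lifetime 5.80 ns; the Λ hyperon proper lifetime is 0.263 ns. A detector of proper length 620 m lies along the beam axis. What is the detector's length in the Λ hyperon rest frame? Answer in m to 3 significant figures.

Time dilation ⇒ γ = Δt/τ₀ = 5.80/0.263 = 22.053
Length contraction: L = L₀/γ = 620/22.053 = 28.1 m

L ≈ 28.1 m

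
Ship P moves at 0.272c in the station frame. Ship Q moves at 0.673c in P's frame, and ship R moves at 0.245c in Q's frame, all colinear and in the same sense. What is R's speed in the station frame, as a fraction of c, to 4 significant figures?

u ≈ 0.8729c

Compose boost 2: (0.673 + 0.272)/(1 + 0.673×0.272) = 0.9450/1.18306 = 0.798779
Compose boost 3: (0.245 + 0.798779)/(1 + 0.245×0.798779) = 1.04378/1.19570 = 0.8729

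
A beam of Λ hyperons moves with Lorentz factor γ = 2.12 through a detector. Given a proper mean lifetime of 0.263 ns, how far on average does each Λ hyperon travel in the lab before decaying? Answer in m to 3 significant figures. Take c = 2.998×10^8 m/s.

β = √(1 − 1/γ²) = √(1 − 1/2.12²) = 0.88176
Dilated lifetime: Δt = γτ₀ = 2.12 × 0.263 ns = 0.55756 ns
d = vΔt = 0.88176c × 0.55756 ns = 2.6435×10^8 m/s × 5.5756×10^-10 s = 0.147 m

d ≈ 0.147 m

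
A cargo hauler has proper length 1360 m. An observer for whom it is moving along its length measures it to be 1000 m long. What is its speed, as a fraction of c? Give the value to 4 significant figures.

β ≈ 0.6777

γ = L₀/L = 1360/1000 = 1.36000
β = √(1 − 1/γ²) = 0.6777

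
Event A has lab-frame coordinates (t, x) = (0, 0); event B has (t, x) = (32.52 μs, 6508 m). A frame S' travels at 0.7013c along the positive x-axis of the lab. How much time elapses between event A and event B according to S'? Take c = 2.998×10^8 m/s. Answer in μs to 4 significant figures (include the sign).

Δt' ≈ 24.26 μs

γ = 1/√(1 − 0.7013²) = 1.40279
Δt' = γ(Δt − vΔx/c²) = 1.40279 × (32.52 μs − 0.7013×6508 m / (2.998×10^8 m/s))
= 1.40279 × (17.2963 μs) = 24.26 μs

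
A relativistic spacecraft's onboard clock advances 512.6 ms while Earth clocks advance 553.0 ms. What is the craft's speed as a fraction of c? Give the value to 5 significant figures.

β ≈ 0.37520

γ = Δt/τ₀ = 553.0/512.6 = 1.078814
β = √(1 − 1/γ²) = √(1 − 1/1.078814²) = 0.37520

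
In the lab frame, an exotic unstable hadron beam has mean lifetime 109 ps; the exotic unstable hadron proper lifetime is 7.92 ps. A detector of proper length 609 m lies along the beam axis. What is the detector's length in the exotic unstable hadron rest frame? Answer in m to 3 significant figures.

L ≈ 44.3 m

Time dilation ⇒ γ = Δt/τ₀ = 109/7.92 = 13.763
Length contraction: L = L₀/γ = 609/13.763 = 44.3 m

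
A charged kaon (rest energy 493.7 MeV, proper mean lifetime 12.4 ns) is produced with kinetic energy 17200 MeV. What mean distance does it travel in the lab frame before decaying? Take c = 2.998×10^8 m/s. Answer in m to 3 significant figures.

γ = 1 + K/(m₀c²) = 1 + 17200/493.7 = 35.839
β = √(1 − 1/γ²) = 0.99961
Dilated lifetime: γτ₀ = 35.839 × 12.4 ns = 444.40 ns
d = βc·γτ₀ = 0.99961 × (2.998×10^8 m/s) × 4.4440×10^-7 s = 133 m

d ≈ 133 m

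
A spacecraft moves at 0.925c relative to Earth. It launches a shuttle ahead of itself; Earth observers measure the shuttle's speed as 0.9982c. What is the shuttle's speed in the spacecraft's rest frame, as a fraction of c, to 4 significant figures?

u' ≈ 0.9548c

Inverse velocity addition: u' = (u − v)/(1 − uv/c²)
= (0.9982 − 0.925)/(1 − 0.9982×0.925) = 0.07320/0.0766650 = 0.9548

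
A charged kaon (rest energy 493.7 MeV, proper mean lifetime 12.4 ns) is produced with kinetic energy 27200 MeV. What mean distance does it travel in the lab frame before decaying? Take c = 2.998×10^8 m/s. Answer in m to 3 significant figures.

γ = 1 + K/(m₀c²) = 1 + 27200/493.7 = 56.094
β = √(1 − 1/γ²) = 0.99984
Dilated lifetime: γτ₀ = 56.094 × 12.4 ns = 695.57 ns
d = βc·γτ₀ = 0.99984 × (2.998×10^8 m/s) × 6.9557×10^-7 s = 208 m

d ≈ 208 m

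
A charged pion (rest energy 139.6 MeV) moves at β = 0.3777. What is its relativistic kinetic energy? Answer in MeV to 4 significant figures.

K ≈ 11.17 MeV

γ = 1/√(1 − 0.3777²) = 1.08000
K = (γ − 1)m₀c² = (1.08000 − 1) × 139.6 MeV = 0.0799976 × 139.6 MeV = 11.17 MeV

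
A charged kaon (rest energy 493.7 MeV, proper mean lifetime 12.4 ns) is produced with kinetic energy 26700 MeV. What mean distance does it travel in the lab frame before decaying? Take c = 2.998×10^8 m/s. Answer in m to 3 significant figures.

γ = 1 + K/(m₀c²) = 1 + 26700/493.7 = 55.081
β = √(1 − 1/γ²) = 0.99984
Dilated lifetime: γτ₀ = 55.081 × 12.4 ns = 683.01 ns
d = βc·γτ₀ = 0.99984 × (2.998×10^8 m/s) × 6.8301×10^-7 s = 205 m

d ≈ 205 m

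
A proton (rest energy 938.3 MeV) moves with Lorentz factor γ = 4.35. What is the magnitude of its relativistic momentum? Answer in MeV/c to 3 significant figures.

β = √(1 − 1/γ²) = √(1 − 1/4.35²) = 0.97322
p = γβm₀c = 4.35 × 0.97322 × 938.3 MeV/c = 3970 MeV/c

p ≈ 3970 MeV/c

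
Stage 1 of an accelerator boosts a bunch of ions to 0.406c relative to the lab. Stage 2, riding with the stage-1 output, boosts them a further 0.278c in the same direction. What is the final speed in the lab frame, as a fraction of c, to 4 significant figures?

u ≈ 0.6146c

Compose boost 2: (0.278 + 0.406)/(1 + 0.278×0.406) = 0.6840/1.11287 = 0.6146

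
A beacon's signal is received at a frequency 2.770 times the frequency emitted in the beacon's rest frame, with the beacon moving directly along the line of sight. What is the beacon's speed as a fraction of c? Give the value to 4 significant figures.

β ≈ 0.7694

f_obs/f_src = √((1+β)/(1−β)) = 2.770  ⇒  (1+β)/(1−β) = 7.67290
β = |1 − D²|/(1 + D²) = |1 − 7.67290|/(1 + 7.67290) = 0.7694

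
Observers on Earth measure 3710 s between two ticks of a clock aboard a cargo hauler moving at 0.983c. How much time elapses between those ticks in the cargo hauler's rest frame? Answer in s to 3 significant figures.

γ = 1/√(1 − 0.983²) = 5.4465
Proper time: τ₀ = Δt/γ = 3710/5.4465 = 681 s

τ₀ ≈ 681 s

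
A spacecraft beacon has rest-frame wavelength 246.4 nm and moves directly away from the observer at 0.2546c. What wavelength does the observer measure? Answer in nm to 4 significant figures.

λ_obs ≈ 319.7 nm

Relativistic Doppler: λ_obs = λ_src √((1+β)/(1−β))
= 246.4 × √(1.25460/0.745400) = 246.4 × 1.29735 = 319.7 nm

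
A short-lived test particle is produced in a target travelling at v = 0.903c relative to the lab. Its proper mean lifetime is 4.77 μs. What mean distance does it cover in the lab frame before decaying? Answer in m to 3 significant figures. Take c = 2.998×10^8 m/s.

d ≈ 3010 m

γ = 1/√(1 − 0.903²) = 2.3275
Dilated lifetime: Δt = γτ₀ = 2.3275 × 4.77 μs = 11.102 μs
d = vΔt = 0.903c × 11.102 μs = 2.7072×10^8 m/s × 1.1102×10^-5 s = 3010 m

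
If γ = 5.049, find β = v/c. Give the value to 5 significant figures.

β = √(1 − 1/γ²) = √(1 − 1/5.049²) = √(0.9607726) = 0.98019

β ≈ 0.98019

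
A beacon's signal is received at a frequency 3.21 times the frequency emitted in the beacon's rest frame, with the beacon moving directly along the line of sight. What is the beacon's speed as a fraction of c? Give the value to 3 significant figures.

f_obs/f_src = √((1+β)/(1−β)) = 3.21  ⇒  (1+β)/(1−β) = 10.304
β = |1 − D²|/(1 + D²) = |1 − 10.304|/(1 + 10.304) = 0.823

β ≈ 0.823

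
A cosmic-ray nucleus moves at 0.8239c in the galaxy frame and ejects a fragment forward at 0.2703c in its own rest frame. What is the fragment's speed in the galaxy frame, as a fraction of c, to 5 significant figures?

Compose boost 2: (0.2703 + 0.8239)/(1 + 0.2703×0.8239) = 1.0942/1.222700 = 0.89490

u ≈ 0.89490c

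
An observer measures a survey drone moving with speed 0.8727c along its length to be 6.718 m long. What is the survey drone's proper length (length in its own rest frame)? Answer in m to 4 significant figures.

L₀ ≈ 13.76 m

γ = 1/√(1 − 0.8727²) = 2.04810
L₀ = γL = 2.04810 × 6.718 = 13.76 m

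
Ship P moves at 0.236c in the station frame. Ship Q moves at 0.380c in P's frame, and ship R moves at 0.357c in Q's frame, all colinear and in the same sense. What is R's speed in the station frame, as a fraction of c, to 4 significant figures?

Compose boost 2: (0.380 + 0.236)/(1 + 0.380×0.236) = 0.6160/1.08968 = 0.565304
Compose boost 3: (0.357 + 0.565304)/(1 + 0.357×0.565304) = 0.922304/1.20181 = 0.7674

u ≈ 0.7674c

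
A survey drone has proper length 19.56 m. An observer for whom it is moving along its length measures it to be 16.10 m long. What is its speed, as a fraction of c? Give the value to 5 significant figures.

β ≈ 0.56788

γ = L₀/L = 19.56/16.10 = 1.214907
β = √(1 − 1/γ²) = 0.56788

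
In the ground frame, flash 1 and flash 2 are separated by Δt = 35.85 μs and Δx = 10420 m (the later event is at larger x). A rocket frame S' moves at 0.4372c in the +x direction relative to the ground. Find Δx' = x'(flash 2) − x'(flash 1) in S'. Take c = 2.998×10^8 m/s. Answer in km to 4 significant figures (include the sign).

Δx' ≈ 6.361 km

γ = 1/√(1 − 0.4372²) = 1.11190
Δx' = γ(Δx − vΔt) = 1.11190 × (10420 m − 0.4372×(2.998×10^8 m/s)×35.85×10^-6 s)
= 1.11190 × (5721.05 m) = 6.361 km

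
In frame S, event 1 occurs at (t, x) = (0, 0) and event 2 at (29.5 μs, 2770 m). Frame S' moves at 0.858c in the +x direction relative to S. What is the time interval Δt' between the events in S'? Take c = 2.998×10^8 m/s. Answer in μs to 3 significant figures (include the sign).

γ = 1/√(1 − 0.858²) = 1.9469
Δt' = γ(Δt − vΔx/c²) = 1.9469 × (29.5 μs − 0.858×2770 m / (2.998×10^8 m/s))
= 1.9469 × (21.573 μs) = 42.0 μs

Δt' ≈ 42.0 μs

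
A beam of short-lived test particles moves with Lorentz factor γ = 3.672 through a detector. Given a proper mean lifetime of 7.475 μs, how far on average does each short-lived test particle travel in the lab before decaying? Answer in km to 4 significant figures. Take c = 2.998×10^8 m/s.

d ≈ 7.918 km

β = √(1 − 1/γ²) = √(1 − 1/3.672²) = 0.962204
Dilated lifetime: Δt = γτ₀ = 3.672 × 7.475 μs = 27.4482 μs
d = vΔt = 0.962204c × 27.4482 μs = 2.88469×10^8 m/s × 2.74482×10^-5 s = 7.918 km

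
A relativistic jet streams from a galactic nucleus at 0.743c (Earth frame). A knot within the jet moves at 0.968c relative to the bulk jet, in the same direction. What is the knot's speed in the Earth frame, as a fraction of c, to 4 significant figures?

Relativistic velocity addition: u = (u' + v)/(1 + u'v/c²)
= (0.968 + 0.743)/(1 + 0.968×0.743) = 1.711/1.71922 = 0.9952

u ≈ 0.9952c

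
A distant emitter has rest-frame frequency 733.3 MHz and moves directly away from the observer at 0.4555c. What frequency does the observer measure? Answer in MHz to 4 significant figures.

Relativistic Doppler: f_obs = f_src √((1−β)/(1+β))
= 733.3 × √(0.544500/1.45550) = 733.3 × 0.611636 = 448.5 MHz

f_obs ≈ 448.5 MHz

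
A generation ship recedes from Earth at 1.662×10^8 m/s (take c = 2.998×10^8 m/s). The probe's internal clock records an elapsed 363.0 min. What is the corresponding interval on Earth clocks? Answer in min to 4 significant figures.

Δt ≈ 436.2 min

β = v/c = 1.662×10^8 / 2.998×10^8 = 0.554370
γ = 1/√(1 − 0.554370²) = 1.20153
Time dilation: Δt = γτ₀ = 1.20153 × 363.0 min = 436.2 min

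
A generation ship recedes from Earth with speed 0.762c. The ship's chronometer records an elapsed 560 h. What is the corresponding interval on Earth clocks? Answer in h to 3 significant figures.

Δt ≈ 865 h

γ = 1/√(1 − 0.762²) = 1.5442
Time dilation: Δt = γτ₀ = 1.5442 × 560 h = 865 h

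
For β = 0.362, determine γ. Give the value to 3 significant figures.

γ = 1/√(1 − β²) = 1/√(1 − 0.362²) = 1/√(0.86896) = 1.07

γ ≈ 1.07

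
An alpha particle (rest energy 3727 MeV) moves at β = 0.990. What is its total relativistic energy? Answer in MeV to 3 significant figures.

γ = 1/√(1 − 0.990²) = 7.0888
E = γm₀c² = 7.0888 × 3727 MeV = 26400 MeV

E ≈ 26400 MeV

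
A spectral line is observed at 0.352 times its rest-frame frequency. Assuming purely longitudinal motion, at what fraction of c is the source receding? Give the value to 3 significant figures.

β ≈ 0.780

f_obs/f_src = √((1−β)/(1+β)) = 0.352  ⇒  (1−β)/(1+β) = 0.12390
β = |1 − D²|/(1 + D²) = |1 − 0.12390|/(1 + 0.12390) = 0.780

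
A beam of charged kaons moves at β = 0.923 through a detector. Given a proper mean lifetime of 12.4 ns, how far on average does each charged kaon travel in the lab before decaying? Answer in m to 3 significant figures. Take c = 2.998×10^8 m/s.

γ = 1/√(1 − 0.923²) = 2.5988
Dilated lifetime: Δt = γτ₀ = 2.5988 × 12.4 ns = 32.225 ns
d = vΔt = 0.923c × 32.225 ns = 2.7672×10^8 m/s × 3.2225×10^-8 s = 8.92 m

d ≈ 8.92 m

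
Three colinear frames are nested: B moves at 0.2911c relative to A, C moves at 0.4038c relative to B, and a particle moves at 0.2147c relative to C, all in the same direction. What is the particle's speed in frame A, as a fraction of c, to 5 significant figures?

Compose boost 2: (0.4038 + 0.2911)/(1 + 0.4038×0.2911) = 0.69490/1.117546 = 0.6218088
Compose boost 3: (0.2147 + 0.6218088)/(1 + 0.2147×0.6218088) = 0.8365088/1.133502 = 0.73799

u ≈ 0.73799c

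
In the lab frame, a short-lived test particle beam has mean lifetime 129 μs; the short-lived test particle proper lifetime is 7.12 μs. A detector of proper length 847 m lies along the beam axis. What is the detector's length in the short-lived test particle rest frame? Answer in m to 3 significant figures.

Time dilation ⇒ γ = Δt/τ₀ = 129/7.12 = 18.118
Length contraction: L = L₀/γ = 847/18.118 = 46.7 m

L ≈ 46.7 m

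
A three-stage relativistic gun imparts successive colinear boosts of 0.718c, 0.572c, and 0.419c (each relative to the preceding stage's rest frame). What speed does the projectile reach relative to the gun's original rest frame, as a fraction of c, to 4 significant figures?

u ≈ 0.9641c

Compose boost 2: (0.572 + 0.718)/(1 + 0.572×0.718) = 1.290/1.41070 = 0.914442
Compose boost 3: (0.419 + 0.914442)/(1 + 0.419×0.914442) = 1.33344/1.38315 = 0.9641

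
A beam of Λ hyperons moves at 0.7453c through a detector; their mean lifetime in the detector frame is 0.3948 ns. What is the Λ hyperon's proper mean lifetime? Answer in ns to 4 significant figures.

γ = 1/√(1 − 0.7453²) = 1.49986
Proper time: τ₀ = Δt/γ = 0.3948/1.49986 = 0.2632 ns

τ₀ ≈ 0.2632 ns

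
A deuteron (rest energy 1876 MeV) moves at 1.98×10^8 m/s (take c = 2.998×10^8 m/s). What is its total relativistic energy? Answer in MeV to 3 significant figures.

β = v/c = 1.98×10^8 / 2.998×10^8 = 0.66044
γ = 1/√(1 − 0.66044²) = 1.3318
E = γm₀c² = 1.3318 × 1876 MeV = 2500 MeV

E ≈ 2500 MeV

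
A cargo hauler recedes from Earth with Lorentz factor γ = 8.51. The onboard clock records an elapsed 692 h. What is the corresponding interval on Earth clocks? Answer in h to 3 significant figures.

Δt ≈ 5890 h

γ = 8.51 (given)
Time dilation: Δt = γτ₀ = 8.51 × 692 h = 5890 h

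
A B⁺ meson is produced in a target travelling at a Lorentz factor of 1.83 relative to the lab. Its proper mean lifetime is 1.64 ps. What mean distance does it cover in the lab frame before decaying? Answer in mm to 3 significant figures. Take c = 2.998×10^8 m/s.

d ≈ 0.754 mm

β = √(1 − 1/γ²) = √(1 − 1/1.83²) = 0.83749
Dilated lifetime: Δt = γτ₀ = 1.83 × 1.64 ps = 3.0012 ps
d = vΔt = 0.83749c × 3.0012 ps = 2.5108×10^8 m/s × 3.0012×10^-12 s = 0.754 mm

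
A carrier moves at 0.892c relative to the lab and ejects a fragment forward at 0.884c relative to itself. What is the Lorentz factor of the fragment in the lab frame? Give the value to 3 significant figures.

u_lab = (0.884 + 0.892)/(1 + 0.884×0.892) = 1.776/1.78853 = 0.992995
γ = 1/√(1 − 0.992995²) = 8.46

γ ≈ 8.46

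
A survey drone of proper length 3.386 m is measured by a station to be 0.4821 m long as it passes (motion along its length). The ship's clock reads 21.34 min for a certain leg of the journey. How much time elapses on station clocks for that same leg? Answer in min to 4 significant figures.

Length contraction ⇒ γ = L₀/L = 3.386/0.4821 = 7.02344
Time dilation: Δt = γτ₀ = 7.02344 × 21.34 min = 149.9 min

Δt ≈ 149.9 min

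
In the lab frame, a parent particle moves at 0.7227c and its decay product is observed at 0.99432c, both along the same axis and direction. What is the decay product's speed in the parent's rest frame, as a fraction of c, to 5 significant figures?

u' ≈ 0.96523c

Inverse velocity addition: u' = (u − v)/(1 − uv/c²)
= (0.99432 − 0.7227)/(1 − 0.99432×0.7227) = 0.27162/0.2814049 = 0.96523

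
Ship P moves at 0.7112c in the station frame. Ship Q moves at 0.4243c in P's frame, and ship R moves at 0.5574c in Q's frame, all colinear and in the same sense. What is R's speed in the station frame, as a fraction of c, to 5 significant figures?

Compose boost 2: (0.4243 + 0.7112)/(1 + 0.4243×0.7112) = 1.1355/1.301762 = 0.8722792
Compose boost 3: (0.5574 + 0.8722792)/(1 + 0.5574×0.8722792) = 1.429679/1.486208 = 0.96196

u ≈ 0.96196c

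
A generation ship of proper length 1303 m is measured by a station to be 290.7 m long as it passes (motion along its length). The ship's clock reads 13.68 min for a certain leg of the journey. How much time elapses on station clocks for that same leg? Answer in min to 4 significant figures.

Length contraction ⇒ γ = L₀/L = 1303/290.7 = 4.48228
Time dilation: Δt = γτ₀ = 4.48228 × 13.68 min = 61.32 min

Δt ≈ 61.32 min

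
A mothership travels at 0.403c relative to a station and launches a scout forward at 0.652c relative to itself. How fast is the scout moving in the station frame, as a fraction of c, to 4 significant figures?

Compose boost 2: (0.652 + 0.403)/(1 + 0.652×0.403) = 1.055/1.26276 = 0.8355

u ≈ 0.8355c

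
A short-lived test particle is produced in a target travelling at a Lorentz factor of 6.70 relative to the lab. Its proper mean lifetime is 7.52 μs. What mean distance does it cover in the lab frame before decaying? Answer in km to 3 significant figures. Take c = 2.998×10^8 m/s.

d ≈ 14.9 km

β = √(1 − 1/γ²) = √(1 − 1/6.70²) = 0.98880
Dilated lifetime: Δt = γτ₀ = 6.70 × 7.52 μs = 50.384 μs
d = vΔt = 0.98880c × 50.384 μs = 2.9644×10^8 m/s × 5.0384×10^-5 s = 14.9 km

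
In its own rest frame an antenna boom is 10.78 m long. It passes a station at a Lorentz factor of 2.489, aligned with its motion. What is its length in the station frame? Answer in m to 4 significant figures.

L ≈ 4.331 m

γ = 2.489 (given)
Length contraction: L = L₀/γ = 10.78/2.489 = 4.331 m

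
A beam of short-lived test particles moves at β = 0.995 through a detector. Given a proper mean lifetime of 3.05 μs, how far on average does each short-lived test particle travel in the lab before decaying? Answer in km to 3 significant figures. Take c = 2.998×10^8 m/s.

d ≈ 9.11 km

γ = 1/√(1 − 0.995²) = 10.013
Dilated lifetime: Δt = γτ₀ = 10.013 × 3.05 μs = 30.538 μs
d = vΔt = 0.995c × 30.538 μs = 2.9830×10^8 m/s × 3.0538×10^-5 s = 9.11 km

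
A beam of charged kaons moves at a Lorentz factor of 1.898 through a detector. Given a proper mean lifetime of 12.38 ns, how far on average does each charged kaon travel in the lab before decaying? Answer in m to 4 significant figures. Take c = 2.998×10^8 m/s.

d ≈ 5.987 m

β = √(1 − 1/γ²) = √(1 − 1/1.898²) = 0.849946
Dilated lifetime: Δt = γτ₀ = 1.898 × 12.38 ns = 23.4972 ns
d = vΔt = 0.849946c × 23.4972 ns = 2.54814×10^8 m/s × 2.34972×10^-8 s = 5.987 m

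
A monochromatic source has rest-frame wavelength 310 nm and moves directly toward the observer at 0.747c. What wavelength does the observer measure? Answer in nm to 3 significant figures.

λ_obs ≈ 118 nm

Relativistic Doppler: λ_obs = λ_src √((1−β)/(1+β))
= 310 × √(0.25300/1.7470) = 310 × 0.38055 = 118 nm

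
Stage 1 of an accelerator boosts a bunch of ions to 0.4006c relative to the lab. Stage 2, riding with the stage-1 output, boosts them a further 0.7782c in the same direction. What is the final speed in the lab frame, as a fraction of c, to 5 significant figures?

u ≈ 0.89865c

Compose boost 2: (0.7782 + 0.4006)/(1 + 0.7782×0.4006) = 1.1788/1.311747 = 0.89865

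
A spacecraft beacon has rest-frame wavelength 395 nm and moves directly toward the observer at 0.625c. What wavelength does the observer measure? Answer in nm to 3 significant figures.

λ_obs ≈ 190 nm

Relativistic Doppler: λ_obs = λ_src √((1−β)/(1+β))
= 395 × √(0.37500/1.6250) = 395 × 0.48038 = 190 nm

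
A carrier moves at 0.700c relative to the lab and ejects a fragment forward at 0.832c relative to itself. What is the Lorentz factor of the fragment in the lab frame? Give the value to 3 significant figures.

u_lab = (0.832 + 0.700)/(1 + 0.832×0.700) = 1.532/1.58240 = 0.968150
γ = 1/√(1 − 0.968150²) = 3.99

γ ≈ 3.99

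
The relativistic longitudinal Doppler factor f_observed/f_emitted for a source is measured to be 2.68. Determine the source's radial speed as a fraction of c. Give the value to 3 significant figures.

β ≈ 0.756

f_obs/f_src = √((1+β)/(1−β)) = 2.68  ⇒  (1+β)/(1−β) = 7.1824
β = |1 − D²|/(1 + D²) = |1 − 7.1824|/(1 + 7.1824) = 0.756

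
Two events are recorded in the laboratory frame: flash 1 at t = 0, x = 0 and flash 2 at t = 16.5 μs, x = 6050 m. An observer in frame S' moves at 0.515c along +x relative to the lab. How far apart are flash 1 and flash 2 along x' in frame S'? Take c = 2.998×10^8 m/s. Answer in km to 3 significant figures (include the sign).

Δx' ≈ 4.09 km

γ = 1/√(1 − 0.515²) = 1.1666
Δx' = γ(Δx − vΔt) = 1.1666 × (6050 m − 0.515×(2.998×10^8 m/s)×16.5×10^-6 s)
= 1.1666 × (3502.4 m) = 4.09 km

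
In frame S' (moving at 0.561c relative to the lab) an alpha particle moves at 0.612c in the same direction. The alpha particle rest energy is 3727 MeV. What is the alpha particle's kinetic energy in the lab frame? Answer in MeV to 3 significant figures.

K ≈ 3920 MeV

u_lab = (0.612 + 0.561)/(1 + 0.612×0.561) = 0.873202
γ = 1/√(1 − 0.873202²) = 2.0519
K = (γ − 1)m₀c² = (2.0519 − 1) × 3727 = 1.0519 × 3727 = 3920 MeV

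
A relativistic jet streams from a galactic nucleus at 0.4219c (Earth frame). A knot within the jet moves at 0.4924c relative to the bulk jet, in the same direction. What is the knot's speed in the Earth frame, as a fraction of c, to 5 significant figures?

u ≈ 0.75703c

Relativistic velocity addition: u = (u' + v)/(1 + u'v/c²)
= (0.4924 + 0.4219)/(1 + 0.4924×0.4219) = 0.91430/1.207744 = 0.75703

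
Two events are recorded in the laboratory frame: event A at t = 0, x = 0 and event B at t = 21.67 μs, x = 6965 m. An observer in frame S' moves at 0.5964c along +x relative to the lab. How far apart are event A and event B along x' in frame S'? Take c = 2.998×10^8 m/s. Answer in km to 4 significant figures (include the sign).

Δx' ≈ 3.850 km

γ = 1/√(1 − 0.5964²) = 1.24582
Δx' = γ(Δx − vΔt) = 1.24582 × (6965 m − 0.5964×(2.998×10^8 m/s)×21.67×10^-6 s)
= 1.24582 × (3090.39 m) = 3.850 km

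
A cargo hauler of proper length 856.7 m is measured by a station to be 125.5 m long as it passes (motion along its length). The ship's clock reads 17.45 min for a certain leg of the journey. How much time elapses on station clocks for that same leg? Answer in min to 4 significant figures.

Length contraction ⇒ γ = L₀/L = 856.7/125.5 = 6.82629
Time dilation: Δt = γτ₀ = 6.82629 × 17.45 min = 119.1 min

Δt ≈ 119.1 min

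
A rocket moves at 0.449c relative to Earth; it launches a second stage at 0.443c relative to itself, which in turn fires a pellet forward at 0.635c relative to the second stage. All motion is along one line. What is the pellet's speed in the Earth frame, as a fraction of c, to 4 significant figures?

Compose boost 2: (0.443 + 0.449)/(1 + 0.443×0.449) = 0.8920/1.19891 = 0.744011
Compose boost 3: (0.635 + 0.744011)/(1 + 0.635×0.744011) = 1.37901/1.47245 = 0.9365

u ≈ 0.9365c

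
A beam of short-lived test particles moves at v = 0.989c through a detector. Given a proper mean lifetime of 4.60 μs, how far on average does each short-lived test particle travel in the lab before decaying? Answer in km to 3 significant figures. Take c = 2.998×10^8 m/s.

d ≈ 9.22 km

γ = 1/√(1 − 0.989²) = 6.7606
Dilated lifetime: Δt = γτ₀ = 6.7606 × 4.60 μs = 31.099 μs
d = vΔt = 0.989c × 31.099 μs = 2.9650×10^8 m/s × 3.1099×10^-5 s = 9.22 km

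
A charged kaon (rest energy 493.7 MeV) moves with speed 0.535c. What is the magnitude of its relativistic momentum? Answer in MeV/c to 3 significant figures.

p ≈ 313 MeV/c

γ = 1/√(1 − 0.535²) = 1.1836
p = γβm₀c = 1.1836 × 0.535 × 493.7 MeV/c = 313 MeV/c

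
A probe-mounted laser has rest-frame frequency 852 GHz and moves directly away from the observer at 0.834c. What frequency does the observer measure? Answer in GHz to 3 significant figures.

Relativistic Doppler: f_obs = f_src √((1−β)/(1+β))
= 852 × √(0.16600/1.8340) = 852 × 0.30085 = 256 GHz

f_obs ≈ 256 GHz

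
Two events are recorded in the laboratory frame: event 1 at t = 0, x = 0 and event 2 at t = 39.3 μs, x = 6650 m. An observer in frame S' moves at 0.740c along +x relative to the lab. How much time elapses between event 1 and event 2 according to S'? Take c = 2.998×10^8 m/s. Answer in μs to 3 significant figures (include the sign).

γ = 1/√(1 − 0.740²) = 1.4868
Δt' = γ(Δt − vΔx/c²) = 1.4868 × (39.3 μs − 0.740×6650 m / (2.998×10^8 m/s))
= 1.4868 × (22.886 μs) = 34.0 μs

Δt' ≈ 34.0 μs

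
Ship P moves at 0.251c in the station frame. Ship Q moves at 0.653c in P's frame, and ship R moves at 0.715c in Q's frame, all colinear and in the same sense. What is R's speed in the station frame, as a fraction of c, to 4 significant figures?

Compose boost 2: (0.653 + 0.251)/(1 + 0.653×0.251) = 0.9040/1.16390 = 0.776697
Compose boost 3: (0.715 + 0.776697)/(1 + 0.715×0.776697) = 1.49170/1.55534 = 0.9591

u ≈ 0.9591c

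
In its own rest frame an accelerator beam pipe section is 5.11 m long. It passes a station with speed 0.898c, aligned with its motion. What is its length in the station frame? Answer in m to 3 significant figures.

γ = 1/√(1 − 0.898²) = 2.2728
Length contraction: L = L₀/γ = 5.11/2.2728 = 2.25 m

L ≈ 2.25 m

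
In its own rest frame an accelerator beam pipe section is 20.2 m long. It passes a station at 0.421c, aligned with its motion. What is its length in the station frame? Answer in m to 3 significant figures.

L ≈ 18.3 m

γ = 1/√(1 − 0.421²) = 1.1025
Length contraction: L = L₀/γ = 20.2/1.1025 = 18.3 m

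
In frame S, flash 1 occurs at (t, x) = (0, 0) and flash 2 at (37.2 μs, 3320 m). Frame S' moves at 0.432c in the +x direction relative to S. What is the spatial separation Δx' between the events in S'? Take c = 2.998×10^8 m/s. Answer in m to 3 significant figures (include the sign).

Δx' ≈ -1660 m

γ = 1/√(1 − 0.432²) = 1.1088
Δx' = γ(Δx − vΔt) = 1.1088 × (3320 m − 0.432×(2.998×10^8 m/s)×37.2×10^-6 s)
= 1.1088 × (-1497.9 m) = -1660 m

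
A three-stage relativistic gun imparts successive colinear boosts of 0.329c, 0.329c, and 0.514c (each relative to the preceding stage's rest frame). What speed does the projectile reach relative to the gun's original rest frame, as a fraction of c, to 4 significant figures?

Compose boost 2: (0.329 + 0.329)/(1 + 0.329×0.329) = 0.6580/1.10824 = 0.593734
Compose boost 3: (0.514 + 0.593734)/(1 + 0.514×0.593734) = 1.10773/1.30518 = 0.8487

u ≈ 0.8487c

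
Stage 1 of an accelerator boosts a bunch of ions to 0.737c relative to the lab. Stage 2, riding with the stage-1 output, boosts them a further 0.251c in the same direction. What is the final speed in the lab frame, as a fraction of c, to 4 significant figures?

u ≈ 0.8338c

Compose boost 2: (0.251 + 0.737)/(1 + 0.251×0.737) = 0.9880/1.18499 = 0.8338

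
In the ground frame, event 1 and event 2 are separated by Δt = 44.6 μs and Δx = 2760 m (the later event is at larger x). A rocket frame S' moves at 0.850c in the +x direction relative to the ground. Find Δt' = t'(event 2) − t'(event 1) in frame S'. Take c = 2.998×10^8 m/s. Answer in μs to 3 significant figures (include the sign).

γ = 1/√(1 − 0.850²) = 1.8983
Δt' = γ(Δt − vΔx/c²) = 1.8983 × (44.6 μs − 0.850×2760 m / (2.998×10^8 m/s))
= 1.8983 × (36.775 μs) = 69.8 μs

Δt' ≈ 69.8 μs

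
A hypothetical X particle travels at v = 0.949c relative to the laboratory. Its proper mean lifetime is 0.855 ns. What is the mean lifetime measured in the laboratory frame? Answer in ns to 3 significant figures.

γ = 1/√(1 − 0.949²) = 3.1718
Time dilation: Δt = γτ₀ = 3.1718 × 0.855 ns = 2.71 ns

Δt ≈ 2.71 ns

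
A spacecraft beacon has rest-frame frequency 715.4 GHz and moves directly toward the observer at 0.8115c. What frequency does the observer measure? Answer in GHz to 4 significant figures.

Relativistic Doppler: f_obs = f_src √((1+β)/(1−β))
= 715.4 × √(1.81150/0.188500) = 715.4 × 3.10001 = 2218 GHz

f_obs ≈ 2218 GHz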